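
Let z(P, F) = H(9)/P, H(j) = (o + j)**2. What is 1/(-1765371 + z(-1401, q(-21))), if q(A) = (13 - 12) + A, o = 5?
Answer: -1401/2473284967 ≈ -5.6645e-7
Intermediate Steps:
H(j) = (5 + j)**2
q(A) = 1 + A
z(P, F) = 196/P (z(P, F) = (5 + 9)**2/P = 14**2/P = 196/P)
1/(-1765371 + z(-1401, q(-21))) = 1/(-1765371 + 196/(-1401)) = 1/(-1765371 + 196*(-1/1401)) = 1/(-1765371 - 196/1401) = 1/(-2473284967/1401) = -1401/2473284967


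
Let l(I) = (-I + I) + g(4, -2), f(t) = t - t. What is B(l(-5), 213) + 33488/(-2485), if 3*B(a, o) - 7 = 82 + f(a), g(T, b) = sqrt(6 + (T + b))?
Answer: 17243/1065 ≈ 16.191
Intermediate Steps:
f(t) = 0
g(T, b) = sqrt(6 + T + b)
l(I) = 2*sqrt(2) (l(I) = (-I + I) + sqrt(6 + 4 - 2) = 0 + sqrt(8) = 0 + 2*sqrt(2) = 2*sqrt(2))
B(a, o) = 89/3 (B(a, o) = 7/3 + (82 + 0)/3 = 7/3 + (1/3)*82 = 7/3 + 82/3 = 89/3)
B(l(-5), 213) + 33488/(-2485) = 89/3 + 33488/(-2485) = 89/3 + 33488*(-1/2485) = 89/3 - 4784/355 = 17243/1065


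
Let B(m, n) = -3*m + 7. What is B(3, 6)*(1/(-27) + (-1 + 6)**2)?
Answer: -1348/27 ≈ -49.926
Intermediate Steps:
B(m, n) = 7 - 3*m
B(3, 6)*(1/(-27) + (-1 + 6)**2) = (7 - 3*3)*(1/(-27) + (-1 + 6)**2) = (7 - 9)*(-1/27 + 5**2) = -2*(-1/27 + 25) = -2*674/27 = -1348/27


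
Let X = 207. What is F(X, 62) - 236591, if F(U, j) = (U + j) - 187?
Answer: -236509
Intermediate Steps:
F(U, j) = -187 + U + j
F(X, 62) - 236591 = (-187 + 207 + 62) - 236591 = 82 - 236591 = -236509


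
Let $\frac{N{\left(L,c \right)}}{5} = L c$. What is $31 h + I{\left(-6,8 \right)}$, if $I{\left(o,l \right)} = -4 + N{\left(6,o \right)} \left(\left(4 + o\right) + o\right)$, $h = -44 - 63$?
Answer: $-1881$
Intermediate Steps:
$h = -107$
$N{\left(L,c \right)} = 5 L c$
$I{\left(o,l \right)} = -4 + 30 o \left(4 + 2 o\right)$ ($I{\left(o,l \right)} = -4 + 5 \cdot 6 o \left(\left(4 + o\right) + o\right) = -4 + 30 o \left(4 + 2 o\right)$)
$31 h + I{\left(-6,8 \right)} = 31 \left(-107\right) + \left(-4 + 60 \left(-6\right)^{2} + 120 \left(-6\right)\right) = -3317 - -1436 = -3317 + 1436 = -1881$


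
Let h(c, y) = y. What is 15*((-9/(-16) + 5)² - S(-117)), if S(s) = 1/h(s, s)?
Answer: 4635065/9984 ≈ 464.25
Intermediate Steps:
S(s) = 1/s
15*((-9/(-16) + 5)² - S(-117)) = 15*((-9/(-16) + 5)² - 1/(-117)) = 15*((-9*(-1/16) + 5)² - 1*(-1/117)) = 15*((9/16 + 5)² + 1/117) = 15*((89/16)² + 1/117) = 15*(7921/256 + 1/117) = 15*(927013/29952) = 4635065/9984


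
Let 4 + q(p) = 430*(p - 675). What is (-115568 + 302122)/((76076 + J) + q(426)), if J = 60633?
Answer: 186554/29635 ≈ 6.2951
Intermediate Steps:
q(p) = -290254 + 430*p (q(p) = -4 + 430*(p - 675) = -4 + 430*(-675 + p) = -4 + (-290250 + 430*p) = -290254 + 430*p)
(-115568 + 302122)/((76076 + J) + q(426)) = (-115568 + 302122)/((76076 + 60633) + (-290254 + 430*426)) = 186554/(136709 + (-290254 + 183180)) = 186554/(136709 - 107074) = 186554/29635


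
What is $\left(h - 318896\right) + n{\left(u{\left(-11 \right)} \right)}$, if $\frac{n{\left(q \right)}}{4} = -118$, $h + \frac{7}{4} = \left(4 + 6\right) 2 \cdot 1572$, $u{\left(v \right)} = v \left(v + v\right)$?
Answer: $- \frac{1151719}{4} \approx -2.8793 \cdot 10^{5}$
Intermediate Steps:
$u{\left(v \right)} = 2 v^{2}$ ($u{\left(v \right)} = v 2 v = 2 v^{2}$)
$h = \frac{125753}{4}$ ($h = - \frac{7}{4} + \left(4 + 6\right) 2 \cdot 1572 = - \frac{7}{4} + 10 \cdot 2 \cdot 1572 = - \frac{7}{4} + 20 \cdot 1572 = - \frac{7}{4} + 31440 = \frac{125753}{4} \approx 31438.0$)
$n{\left(q \right)} = -472$ ($n{\left(q \right)} = 4 \left(-118\right) = -472$)
$\left(h - 318896\right) + n{\left(u{\left(-11 \right)} \right)} = \left(\frac{125753}{4} - 318896\right) - 472 = - \frac{1149831}{4} - 472 = - \frac{1151719}{4}$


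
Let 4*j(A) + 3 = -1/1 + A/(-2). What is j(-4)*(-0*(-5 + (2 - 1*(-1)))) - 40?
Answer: -40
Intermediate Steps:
j(A) = -1 - A/8 (j(A) = -3/4 + (-1/1 + A/(-2))/4 = -3/4 + (-1*1 + A*(-1/2))/4 = -3/4 + (-1 - A/2)/4 = -3/4 + (-1/4 - A/8) = -1 - A/8)
j(-4)*(-0*(-5 + (2 - 1*(-1)))) - 40 = (-1 - 1/8*(-4))*(-0*(-5 + (2 - 1*(-1)))) - 40 = (-1 + 1/2)*(-0*(-5 + (2 + 1))) - 40 = -(-1)*0*(-5 + 3)/2 - 40 = -(-1)*0*(-2)/2 - 40 = -(-1)*0/2 - 40 = -1/2*0 - 40 = 0 - 40 = -40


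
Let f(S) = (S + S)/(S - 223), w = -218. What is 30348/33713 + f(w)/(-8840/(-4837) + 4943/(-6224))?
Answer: 122698273414468/66076965775611 ≈ 1.8569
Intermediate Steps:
f(S) = 2*S/(-223 + S) (f(S) = (2*S)/(-223 + S) = 2*S/(-223 + S))
30348/33713 + f(w)/(-8840/(-4837) + 4943/(-6224)) = 30348/33713 + (2*(-218)/(-223 - 218))/(-8840/(-4837) + 4943/(-6224)) = 30348*(1/33713) + (2*(-218)/(-441))/(-8840*(-1/4837) + 4943*(-1/6224)) = 30348/33713 + (2*(-218)*(-1/441))/(8840/4837 - 4943/6224) = 30348/33713 + 436/(441*(31110869/30105488)) = 30348/33713 + (436/441)*(30105488/31110869) = 30348/33713 + 1875141824/1959984747 = 122698273414468/66076965775611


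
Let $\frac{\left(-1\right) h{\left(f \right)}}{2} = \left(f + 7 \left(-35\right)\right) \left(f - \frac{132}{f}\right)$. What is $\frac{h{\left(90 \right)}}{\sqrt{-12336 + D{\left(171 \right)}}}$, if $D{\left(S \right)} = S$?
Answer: $- \frac{82336 i \sqrt{12165}}{36495} \approx - 248.84 i$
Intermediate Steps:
$h{\left(f \right)} = - 2 \left(-245 + f\right) \left(f - \frac{132}{f}\right)$ ($h{\left(f \right)} = - 2 \left(f + 7 \left(-35\right)\right) \left(f - \frac{132}{f}\right) = - 2 \left(f - 245\right) \left(f - \frac{132}{f}\right) = - 2 \left(-245 + f\right) \left(f - \frac{132}{f}\right)$)
$\frac{h{\left(90 \right)}}{\sqrt{-12336 + D{\left(171 \right)}}} = \frac{264 - \frac{64680}{90} - 2 \cdot 90^{2} + 490 \cdot 90}{\sqrt{-12336 + 171}} = \frac{264 - \frac{2156}{3} - 16200 + 44100}{\sqrt{-12165}} = \frac{264 - \frac{2156}{3} - 16200 + 44100}{i \sqrt{12165}} = \frac{82336 \left(- \frac{i \sqrt{12165}}{12165}\right)}{3} = - \frac{82336 i \sqrt{12165}}{36495}$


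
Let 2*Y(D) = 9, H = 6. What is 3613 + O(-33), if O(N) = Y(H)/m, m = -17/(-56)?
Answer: 61673/17 ≈ 3627.8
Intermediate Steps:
Y(D) = 9/2 (Y(D) = (1/2)*9 = 9/2)
m = 17/56 (m = -17*(-1/56) = 17/56 ≈ 0.30357)
O(N) = 252/17 (O(N) = 9/(2*(17/56)) = (9/2)*(56/17) = 252/17)
3613 + O(-33) = 3613 + 252/17 = 61673/17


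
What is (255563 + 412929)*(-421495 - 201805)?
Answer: -416671063600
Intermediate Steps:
(255563 + 412929)*(-421495 - 201805) = 668492*(-623300) = -416671063600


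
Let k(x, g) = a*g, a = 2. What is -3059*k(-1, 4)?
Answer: -24472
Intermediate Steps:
k(x, g) = 2*g
-3059*k(-1, 4) = -6118*4 = -3059*8 = -24472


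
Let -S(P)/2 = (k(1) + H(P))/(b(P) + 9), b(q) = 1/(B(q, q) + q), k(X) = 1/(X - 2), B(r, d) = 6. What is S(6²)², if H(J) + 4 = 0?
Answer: 176400/143641 ≈ 1.2281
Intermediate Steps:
H(J) = -4 (H(J) = -4 + 0 = -4)
k(X) = 1/(-2 + X)
b(q) = 1/(6 + q)
S(P) = 10/(9 + 1/(6 + P)) (S(P) = -2*(1/(-2 + 1) - 4)/(1/(6 + P) + 9) = -2*(1/(-1) - 4)/(9 + 1/(6 + P)) = -2*(-1 - 4)/(9 + 1/(6 + P)) = -(-10)/(9 + 1/(6 + P)) = 10/(9 + 1/(6 + P)))
S(6²)² = (10*(6 + 6²)/(55 + 9*6²))² = (10*(6 + 36)/(55 + 9*36))² = (10*42/(55 + 324))² = (10*42/379)² = (10*(1/379)*42)² = (420/379)² = 176400/143641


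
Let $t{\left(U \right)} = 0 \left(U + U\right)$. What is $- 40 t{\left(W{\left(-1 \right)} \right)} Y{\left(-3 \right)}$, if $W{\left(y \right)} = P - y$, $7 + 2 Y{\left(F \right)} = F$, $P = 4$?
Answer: $0$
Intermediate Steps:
$Y{\left(F \right)} = - \frac{7}{2} + \frac{F}{2}$
$W{\left(y \right)} = 4 - y$
$t{\left(U \right)} = 0$ ($t{\left(U \right)} = 0 \cdot 2 U = 0$)
$- 40 t{\left(W{\left(-1 \right)} \right)} Y{\left(-3 \right)} = \left(-40\right) 0 \left(- \frac{7}{2} + \frac{1}{2} \left(-3\right)\right) = 0 \left(- \frac{7}{2} - \frac{3}{2}\right) = 0 \left(-5\right) = 0$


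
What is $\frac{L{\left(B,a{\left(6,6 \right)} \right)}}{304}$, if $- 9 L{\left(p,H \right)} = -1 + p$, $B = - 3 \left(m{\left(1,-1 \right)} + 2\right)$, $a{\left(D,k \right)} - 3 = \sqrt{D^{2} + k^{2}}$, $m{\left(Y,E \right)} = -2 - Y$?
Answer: $- \frac{1}{1368} \approx -0.00073099$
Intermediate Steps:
$a{\left(D,k \right)} = 3 + \sqrt{D^{2} + k^{2}}$
$B = 3$ ($B = - 3 \left(\left(-2 - 1\right) + 2\right) = - 3 \left(-3 + 2\right) = \left(-3\right) \left(-1\right) = 3$)
$L{\left(p,H \right)} = \frac{1}{9} - \frac{p}{9}$ ($L{\left(p,H \right)} = - \frac{-1 + p}{9} = \frac{1}{9} - \frac{p}{9}$)
$\frac{L{\left(B,a{\left(6,6 \right)} \right)}}{304} = \frac{\frac{1}{9} - \frac{1}{3}}{304} = \frac{1}{304} \left(- \frac{2}{9}\right) = - \frac{1}{1368}$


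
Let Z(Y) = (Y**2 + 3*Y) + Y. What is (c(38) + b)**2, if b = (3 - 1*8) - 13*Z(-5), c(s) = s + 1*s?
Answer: 36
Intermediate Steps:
Z(Y) = Y**2 + 4*Y
c(s) = 2*s (c(s) = s + s = 2*s)
b = -70 (b = (3 - 1*8) - (-65)*(4 - 5) = (3 - 8) - (-65)*(-1) = -5 - 13*5 = -5 - 65 = -70)
(c(38) + b)**2 = (2*38 - 70)**2 = (76 - 70)**2 = 6**2 = 36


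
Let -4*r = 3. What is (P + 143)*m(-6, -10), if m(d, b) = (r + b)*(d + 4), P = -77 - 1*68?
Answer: -43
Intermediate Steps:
r = -¾ (r = -¼*3 = -¾ ≈ -0.75000)
P = -145 (P = -77 - 68 = -145)
m(d, b) = (4 + d)*(-¾ + b) (m(d, b) = (-¾ + b)*(d + 4) = (-¾ + b)*(4 + d) = (4 + d)*(-¾ + b))
(P + 143)*m(-6, -10) = (-145 + 143)*(-3 + 4*(-10) - ¾*(-6) - 10*(-6)) = -2*(-3 - 40 + 9/2 + 60) = -2*43/2 = -43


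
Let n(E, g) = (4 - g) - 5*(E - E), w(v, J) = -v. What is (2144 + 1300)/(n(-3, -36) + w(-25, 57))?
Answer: 3444/65 ≈ 52.985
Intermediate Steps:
n(E, g) = 4 - g (n(E, g) = (4 - g) - 5*0 = (4 - g) + 0 = 4 - g)
(2144 + 1300)/(n(-3, -36) + w(-25, 57)) = (2144 + 1300)/((4 - 1*(-36)) - 1*(-25)) = 3444/((4 + 36) + 25) = 3444/(40 + 25) = 3444/65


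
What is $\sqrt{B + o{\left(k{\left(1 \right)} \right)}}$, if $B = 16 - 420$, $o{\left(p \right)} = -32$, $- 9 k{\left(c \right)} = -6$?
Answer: $2 i \sqrt{109} \approx 20.881 i$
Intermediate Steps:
$k{\left(c \right)} = \frac{2}{3}$ ($k{\left(c \right)} = \left(- \frac{1}{9}\right) \left(-6\right) = \frac{2}{3}$)
$B = -404$ ($B = 16 - 420 = -404$)
$\sqrt{B + o{\left(k{\left(1 \right)} \right)}} = \sqrt{-404 - 32} = \sqrt{-436} = 2 i \sqrt{109}$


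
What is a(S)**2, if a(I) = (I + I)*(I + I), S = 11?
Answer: 234256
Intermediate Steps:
a(I) = 4*I**2 (a(I) = (2*I)*(2*I) = 4*I**2)
a(S)**2 = (4*11**2)**2 = (4*121)**2 = 484**2 = 234256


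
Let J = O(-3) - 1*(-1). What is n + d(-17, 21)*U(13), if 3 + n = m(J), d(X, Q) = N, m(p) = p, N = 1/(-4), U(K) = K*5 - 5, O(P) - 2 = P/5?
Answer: -78/5 ≈ -15.600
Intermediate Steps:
O(P) = 2 + P/5
U(K) = -5 + 5*K (U(K) = 5*K - 5 = -5 + 5*K)
J = 12/5 (J = (2 + (⅕)*(-3)) - 1*(-1) = (2 - ⅗) + 1 = 7/5 + 1 = 12/5 ≈ 2.4000)
N = -¼ ≈ -0.25000
d(X, Q) = -¼
n = -⅗ (n = -3 + 12/5 = -⅗ ≈ -0.60000)
n + d(-17, 21)*U(13) = -⅗ - (-5 + 5*13)/4 = -⅗ - (-5 + 65)/4 = -⅗ - ¼*60 = -⅗ - 15 = -78/5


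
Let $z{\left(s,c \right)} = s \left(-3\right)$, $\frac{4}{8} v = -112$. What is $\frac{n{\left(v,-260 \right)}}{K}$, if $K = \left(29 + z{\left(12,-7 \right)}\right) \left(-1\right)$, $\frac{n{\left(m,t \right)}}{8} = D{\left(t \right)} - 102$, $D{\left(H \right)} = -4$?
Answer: $- \frac{848}{7} \approx -121.14$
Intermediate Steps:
$v = -224$ ($v = 2 \left(-112\right) = -224$)
$z{\left(s,c \right)} = - 3 s$
$n{\left(m,t \right)} = -848$ ($n{\left(m,t \right)} = 8 \left(-4 - 102\right) = 8 \left(-106\right) = -848$)
$K = 7$ ($K = \left(29 - 36\right) \left(-1\right) = \left(-7\right) \left(-1\right) = 7$)
$\frac{n{\left(v,-260 \right)}}{K} = - \frac{848}{7}$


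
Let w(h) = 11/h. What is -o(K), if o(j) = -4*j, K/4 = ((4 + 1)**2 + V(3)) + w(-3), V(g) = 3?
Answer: 1168/3 ≈ 389.33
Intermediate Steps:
K = 292/3 (K = 4*(((4 + 1)**2 + 3) + 11/(-3)) = 4*((5**2 + 3) + 11*(-1/3)) = 4*((25 + 3) - 11/3) = 4*(28 - 11/3) = 4*(73/3) = 292/3 ≈ 97.333)
-o(K) = -(-4)*292/3 = -1*(-1168/3) = 1168/3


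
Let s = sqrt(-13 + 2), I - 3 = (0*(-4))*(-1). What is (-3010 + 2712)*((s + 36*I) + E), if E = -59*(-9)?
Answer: -190422 - 298*I*sqrt(11) ≈ -1.9042e+5 - 988.35*I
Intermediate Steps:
E = 531
I = 3 (I = 3 + (0*(-4))*(-1) = 3 + 0*(-1) = 3 + 0 = 3)
s = I*sqrt(11) (s = sqrt(-11) = I*sqrt(11) ≈ 3.3166*I)
(-3010 + 2712)*((s + 36*I) + E) = (-3010 + 2712)*((I*sqrt(11) + 36*3) + 531) = -298*((I*sqrt(11) + 108) + 531) = -298*((108 + I*sqrt(11)) + 531) = -298*(639 + I*sqrt(11)) = -190422 - 298*I*sqrt(11)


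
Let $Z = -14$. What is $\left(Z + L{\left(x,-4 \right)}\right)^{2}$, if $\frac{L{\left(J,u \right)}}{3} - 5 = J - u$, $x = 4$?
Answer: $625$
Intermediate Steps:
$L{\left(J,u \right)} = 15 - 3 u + 3 J$ ($L{\left(J,u \right)} = 15 + 3 \left(J - u\right) = 15 + \left(- 3 u + 3 J\right) = 15 - 3 u + 3 J$)
$\left(Z + L{\left(x,-4 \right)}\right)^{2} = \left(-14 + \left(15 - -12 + 3 \cdot 4\right)\right)^{2} = \left(-14 + \left(15 + 12 + 12\right)\right)^{2} = \left(-14 + 39\right)^{2} = 25^{2} = 625$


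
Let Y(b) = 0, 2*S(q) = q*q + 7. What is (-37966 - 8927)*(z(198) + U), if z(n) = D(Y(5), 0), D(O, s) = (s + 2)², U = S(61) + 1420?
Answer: -154184184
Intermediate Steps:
S(q) = 7/2 + q²/2 (S(q) = (q*q + 7)/2 = (q² + 7)/2 = (7 + q²)/2 = 7/2 + q²/2)
U = 3284 (U = (7/2 + (½)*61²) + 1420 = (7/2 + (½)*3721) + 1420 = (7/2 + 3721/2) + 1420 = 1864 + 1420 = 3284)
D(O, s) = (2 + s)²
z(n) = 4 (z(n) = (2 + 0)² = 2² = 4)
(-37966 - 8927)*(z(198) + U) = (-37966 - 8927)*(4 + 3284) = -46893*3288 = -154184184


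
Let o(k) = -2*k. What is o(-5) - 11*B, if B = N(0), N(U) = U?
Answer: 10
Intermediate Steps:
B = 0
o(-5) - 11*B = -2*(-5) - 11*0 = 10 + 0 = 10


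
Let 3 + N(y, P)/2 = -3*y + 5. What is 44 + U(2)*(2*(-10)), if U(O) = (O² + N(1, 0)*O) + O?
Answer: 4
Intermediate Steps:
N(y, P) = 4 - 6*y (N(y, P) = -6 + 2*(-3*y + 5) = -6 + 2*(5 - 3*y) = -6 + (10 - 6*y) = 4 - 6*y)
U(O) = O² - O (U(O) = (O² + (4 - 6*1)*O) + O = (O² + (4 - 6)*O) + O = (O² - 2*O) + O = O² - O)
44 + U(2)*(2*(-10)) = 44 + (2*(-1 + 2))*(2*(-10)) = 44 + (2*1)*(-20) = 44 + 2*(-20) = 44 - 40 = 4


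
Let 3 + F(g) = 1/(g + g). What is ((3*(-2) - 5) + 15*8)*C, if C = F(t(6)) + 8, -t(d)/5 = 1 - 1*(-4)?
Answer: 27141/50 ≈ 542.82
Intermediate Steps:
t(d) = -25 (t(d) = -5*(1 - 1*(-4)) = -5*(1 + 4) = -5*5 = -25)
F(g) = -3 + 1/(2*g) (F(g) = -3 + 1/(g + g) = -3 + 1/(2*g))
C = 249/50 (C = (-3 + (1/2)/(-25)) + 8 = (-3 + (1/2)*(-1/25)) + 8 = (-3 - 1/50) + 8 = -151/50 + 8 = 249/50 ≈ 4.9800)
((3*(-2) - 5) + 15*8)*C = ((3*(-2) - 5) + 15*8)*(249/50) = ((-6 - 5) + 120)*(249/50) = (-11 + 120)*(249/50) = 109*(249/50) = 27141/50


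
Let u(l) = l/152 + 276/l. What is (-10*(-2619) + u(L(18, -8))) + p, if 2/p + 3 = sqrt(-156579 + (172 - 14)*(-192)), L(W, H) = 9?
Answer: 186248752399/7103112 - I*sqrt(186915)/93462 ≈ 26221.0 - 0.0046258*I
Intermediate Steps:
u(l) = 276/l + l/152 (u(l) = l*(1/152) + 276/l = l/152 + 276/l = 276/l + l/152)
p = 2/(-3 + I*sqrt(186915)) (p = 2/(-3 + sqrt(-156579 + (172 - 14)*(-192))) = 2/(-3 + sqrt(-156579 + 158*(-192))) = 2/(-3 + sqrt(-156579 - 30336)) = 2/(-3 + sqrt(-186915)) = 2/(-3 + I*sqrt(186915)) ≈ -3.2099e-5 - 0.0046258*I)
(-10*(-2619) + u(L(18, -8))) + p = (-10*(-2619) + (276/9 + (1/152)*9)) + (-1/31154 - I*sqrt(186915)/93462) = (26190 + (276*(1/9) + 9/152)) + (-1/31154 - I*sqrt(186915)/93462) = (26190 + (92/3 + 9/152)) + (-1/31154 - I*sqrt(186915)/93462) = (26190 + 14011/456) + (-1/31154 - I*sqrt(186915)/93462) = 11956651/456 + (-1/31154 - I*sqrt(186915)/93462) = 186248752399/7103112 - I*sqrt(186915)/93462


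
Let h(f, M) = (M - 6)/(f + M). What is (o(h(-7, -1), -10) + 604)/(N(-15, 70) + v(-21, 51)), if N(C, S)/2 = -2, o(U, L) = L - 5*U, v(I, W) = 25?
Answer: 4717/168 ≈ 28.077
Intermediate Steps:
h(f, M) = (-6 + M)/(M + f)
o(U, L) = L - 5*U
N(C, S) = -4 (N(C, S) = 2*(-2) = -4)
(o(h(-7, -1), -10) + 604)/(N(-15, 70) + v(-21, 51)) = ((-10 - 5*(-6 - 1)/(-1 - 7)) + 604)/(-4 + 25) = ((-10 - 5*(-7)/(-8)) + 604)/21 = ((-10 - (-5)*(-7)/8) + 604)*(1/21) = ((-10 - 5*7/8) + 604)*(1/21) = ((-10 - 35/8) + 604)*(1/21) = (-115/8 + 604)*(1/21) = (4717/8)*(1/21) = 4717/168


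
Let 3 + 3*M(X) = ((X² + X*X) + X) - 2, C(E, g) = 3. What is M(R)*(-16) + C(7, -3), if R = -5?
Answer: -631/3 ≈ -210.33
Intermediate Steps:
M(X) = -5/3 + X/3 + 2*X²/3 (M(X) = -1 + (((X² + X*X) + X) - 2)/3 = -1 + (((X² + X²) + X) - 2)/3 = -1 + ((2*X² + X) - 2)/3 = -1 + ((X + 2*X²) - 2)/3 = -1 + (-2 + X + 2*X²)/3 = -1 + (-⅔ + X/3 + 2*X²/3) = -5/3 + X/3 + 2*X²/3)
M(R)*(-16) + C(7, -3) = (-5/3 + (⅓)*(-5) + (⅔)*(-5)²)*(-16) + 3 = (-5/3 - 5/3 + (⅔)*25)*(-16) + 3 = (-5/3 - 5/3 + 50/3)*(-16) + 3 = (40/3)*(-16) + 3 = -640/3 + 3 = -631/3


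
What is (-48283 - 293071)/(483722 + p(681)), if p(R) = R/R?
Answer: -341354/483723 ≈ -0.70568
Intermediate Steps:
p(R) = 1
(-48283 - 293071)/(483722 + p(681)) = (-48283 - 293071)/(483722 + 1) = -341354/483723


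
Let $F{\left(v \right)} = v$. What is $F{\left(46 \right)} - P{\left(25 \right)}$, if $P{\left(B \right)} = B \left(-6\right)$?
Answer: $196$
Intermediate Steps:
$P{\left(B \right)} = - 6 B$
$F{\left(46 \right)} - P{\left(25 \right)} = 46 - \left(-6\right) 25 = 46 - -150 = 46 + 150 = 196$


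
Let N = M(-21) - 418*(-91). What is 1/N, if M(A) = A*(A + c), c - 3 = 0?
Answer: 1/38416 ≈ 2.6031e-5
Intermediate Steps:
c = 3 (c = 3 + 0 = 3)
M(A) = A*(3 + A) (M(A) = A*(A + 3) = A*(3 + A))
N = 38416 (N = -21*(3 - 21) - 418*(-91) = -21*(-18) + 38038 = 378 + 38038 = 38416)
1/N = 1/38416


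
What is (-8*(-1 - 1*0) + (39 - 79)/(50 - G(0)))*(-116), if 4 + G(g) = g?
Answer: -22736/27 ≈ -842.07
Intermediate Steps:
G(g) = -4 + g
(-8*(-1 - 1*0) + (39 - 79)/(50 - G(0)))*(-116) = (-8*(-1 - 1*0) + (39 - 79)/(50 - (-4 + 0)))*(-116) = (-8*(-1 + 0) - 40/(50 - 1*(-4)))*(-116) = (-8*(-1) - 40/(50 + 4))*(-116) = (8 - 40/54)*(-116) = (8 - 40*1/54)*(-116) = (8 - 20/27)*(-116) = (196/27)*(-116) = -22736/27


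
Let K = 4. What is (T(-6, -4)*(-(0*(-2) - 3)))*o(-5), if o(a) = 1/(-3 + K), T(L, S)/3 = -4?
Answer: -36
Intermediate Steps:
T(L, S) = -12 (T(L, S) = 3*(-4) = -12)
o(a) = 1 (o(a) = 1/(-3 + 4) = 1/1 = 1)
(T(-6, -4)*(-(0*(-2) - 3)))*o(-5) = -(-12)*(0*(-2) - 3)*1 = -(-12)*(0 - 3)*1 = -(-12)*(-3)*1 = -12*3*1 = -36*1 = -36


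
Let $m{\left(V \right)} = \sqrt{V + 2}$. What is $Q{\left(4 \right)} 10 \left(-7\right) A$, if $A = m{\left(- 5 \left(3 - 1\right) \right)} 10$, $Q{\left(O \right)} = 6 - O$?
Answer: $- 2800 i \sqrt{2} \approx - 3959.8 i$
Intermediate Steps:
$m{\left(V \right)} = \sqrt{2 + V}$
$A = 20 i \sqrt{2}$ ($A = \sqrt{2 - 5 \left(3 - 1\right)} 10 = \sqrt{2 - 10} \cdot 10 = \sqrt{-8} \cdot 10 = 2 i \sqrt{2} \cdot 10 = 20 i \sqrt{2} \approx 28.284 i$)
$Q{\left(4 \right)} 10 \left(-7\right) A = \left(6 - 4\right) 10 \left(-7\right) 20 i \sqrt{2} = 2 \cdot 10 \left(-7\right) 20 i \sqrt{2} = 20 \left(-7\right) 20 i \sqrt{2} = - 140 \cdot 20 i \sqrt{2} = - 2800 i \sqrt{2}$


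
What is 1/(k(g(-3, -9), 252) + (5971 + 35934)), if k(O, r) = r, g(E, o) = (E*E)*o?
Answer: 1/42157 ≈ 2.3721e-5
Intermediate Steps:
g(E, o) = o*E**2 (g(E, o) = E**2*o = o*E**2)
1/(k(g(-3, -9), 252) + (5971 + 35934)) = 1/(252 + (5971 + 35934)) = 1/(252 + 41905) = 1/42157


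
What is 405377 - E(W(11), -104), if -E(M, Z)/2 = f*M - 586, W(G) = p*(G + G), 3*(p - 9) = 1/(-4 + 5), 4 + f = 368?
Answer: 1661063/3 ≈ 5.5369e+5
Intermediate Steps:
f = 364 (f = -4 + 368 = 364)
p = 28/3 (p = 9 + 1/(3*(-4 + 5)) = 9 + (⅓)/1 = 9 + (⅓)*1 = 9 + ⅓ = 28/3 ≈ 9.3333)
W(G) = 56*G/3 (W(G) = 28*(G + G)/3 = 28*(2*G)/3 = 56*G/3)
E(M, Z) = 1172 - 728*M (E(M, Z) = -2*(364*M - 586) = -2*(-586 + 364*M) = 1172 - 728*M)
405377 - E(W(11), -104) = 405377 - (1172 - 40768*11/3) = 405377 - (1172 - 728*616/3) = 405377 - (1172 - 448448/3) = 405377 - 1*(-444932/3) = 405377 + 444932/3 = 1661063/3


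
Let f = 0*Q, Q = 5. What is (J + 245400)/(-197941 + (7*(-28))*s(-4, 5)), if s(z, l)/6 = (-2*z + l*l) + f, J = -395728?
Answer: 150328/236749 ≈ 0.63497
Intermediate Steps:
f = 0 (f = 0*5 = 0)
s(z, l) = -12*z + 6*l² (s(z, l) = 6*((-2*z + l*l) + 0) = 6*((-2*z + l²) + 0) = 6*((l² - 2*z) + 0) = 6*(l² - 2*z) = -12*z + 6*l²)
(J + 245400)/(-197941 + (7*(-28))*s(-4, 5)) = (-395728 + 245400)/(-197941 + (7*(-28))*(-12*(-4) + 6*5²)) = -150328/(-197941 - 196*(48 + 6*25)) = -150328/(-197941 - 196*(48 + 150)) = -150328/(-197941 - 196*198) = -150328/(-197941 - 38808) = -150328/(-236749) = -150328*(-1/236749) = 150328/236749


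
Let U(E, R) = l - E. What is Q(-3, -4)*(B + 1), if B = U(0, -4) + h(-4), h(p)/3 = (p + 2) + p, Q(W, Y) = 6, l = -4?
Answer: -126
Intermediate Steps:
h(p) = 6 + 6*p (h(p) = 3*((p + 2) + p) = 3*((2 + p) + p) = 3*(2 + 2*p) = 6 + 6*p)
U(E, R) = -4 - E
B = -22 (B = (-4 - 1*0) + (6 + 6*(-4)) = (-4 + 0) + (6 - 24) = -4 - 18 = -22)
Q(-3, -4)*(B + 1) = 6*(-22 + 1) = 6*(-21) = -126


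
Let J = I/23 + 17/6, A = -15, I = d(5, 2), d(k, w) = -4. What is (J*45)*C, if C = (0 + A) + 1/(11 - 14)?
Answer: -1835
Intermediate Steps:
I = -4
C = -46/3 (C = (0 - 15) + 1/(11 - 14) = -15 + 1/(-3) = -15 - ⅓ = -46/3 ≈ -15.333)
J = 367/138 (J = -4/23 + 17/6 = 367/138 ≈ 2.6594)
(J*45)*C = ((367/138)*45)*(-46/3) = (5505/46)*(-46/3) = -1835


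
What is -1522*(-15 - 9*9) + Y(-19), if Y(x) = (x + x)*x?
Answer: 146834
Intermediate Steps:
Y(x) = 2*x**2 (Y(x) = (2*x)*x = 2*x**2)
-1522*(-15 - 9*9) + Y(-19) = -1522*(-15 - 9*9) + 2*(-19)**2 = -1522*(-15 - 81) + 2*361 = -1522*(-96) + 722 = 146112 + 722 = 146834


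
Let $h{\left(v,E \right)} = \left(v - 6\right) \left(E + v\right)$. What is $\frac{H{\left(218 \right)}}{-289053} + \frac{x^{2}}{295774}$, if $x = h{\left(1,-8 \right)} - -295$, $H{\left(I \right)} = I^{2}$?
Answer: $\frac{8710754062}{42747181011} \approx 0.20377$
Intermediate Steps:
$h{\left(v,E \right)} = \left(-6 + v\right) \left(E + v\right)$
$x = 330$ ($x = \left(1^{2} - -48 - 6 - 8\right) - -295 = \left(1 + 48 - 6 - 8\right) + 295 = 35 + 295 = 330$)
$\frac{H{\left(218 \right)}}{-289053} + \frac{x^{2}}{295774} = \frac{218^{2}}{-289053} + \frac{330^{2}}{295774} = 47524 \left(- \frac{1}{289053}\right) + 108900 \cdot \frac{1}{295774} = - \frac{47524}{289053} + \frac{54450}{147887} = \frac{8710754062}{42747181011}$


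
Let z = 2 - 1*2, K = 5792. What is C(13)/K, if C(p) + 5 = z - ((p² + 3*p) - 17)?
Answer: -49/1448 ≈ -0.033840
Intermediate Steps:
z = 0 (z = 2 - 2 = 0)
C(p) = 12 - p² - 3*p (C(p) = -5 + (0 - ((p² + 3*p) - 17)) = -5 + (0 - (-17 + p² + 3*p)) = -5 + (0 + (17 - p² - 3*p)) = -5 + (17 - p² - 3*p) = 12 - p² - 3*p)
C(13)/K = (12 - 1*13² - 3*13)/5792 = (12 - 1*169 - 39)*(1/5792) = (12 - 169 - 39)*(1/5792) = -196*1/5792 = -49/1448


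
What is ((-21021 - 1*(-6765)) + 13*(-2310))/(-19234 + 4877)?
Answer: 44286/14357 ≈ 3.0846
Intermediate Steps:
((-21021 - 1*(-6765)) + 13*(-2310))/(-19234 + 4877) = ((-21021 + 6765) - 30030)/(-14357) = (-14256 - 30030)*(-1/14357) = -44286*(-1/14357) = 44286/14357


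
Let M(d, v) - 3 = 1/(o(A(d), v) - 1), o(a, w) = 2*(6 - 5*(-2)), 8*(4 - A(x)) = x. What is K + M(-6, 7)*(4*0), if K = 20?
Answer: 20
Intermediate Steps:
A(x) = 4 - x/8
o(a, w) = 32 (o(a, w) = 2*(6 + 10) = 2*16 = 32)
M(d, v) = 94/31 (M(d, v) = 3 + 1/(32 - 1) = 3 + 1/31 = 94/31)
K + M(-6, 7)*(4*0) = 20 + 94*(4*0)/31 = 20 + (94/31)*0 = 20 + 0 = 20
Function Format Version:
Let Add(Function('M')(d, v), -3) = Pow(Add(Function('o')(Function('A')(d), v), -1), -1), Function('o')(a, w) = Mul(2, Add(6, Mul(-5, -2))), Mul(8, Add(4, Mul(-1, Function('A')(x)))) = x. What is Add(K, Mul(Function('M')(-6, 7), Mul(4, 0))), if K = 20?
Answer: 20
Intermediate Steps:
Function('A')(x) = Add(4, Mul(Rational(-1, 8), x))
Function('o')(a, w) = 32 (Function('o')(a, w) = Mul(2, Add(6, 10)) = Mul(2, 16) = 32)
Function('M')(d, v) = Rational(94, 31) (Function('M')(d, v) = Add(3, Pow(Add(32, -1), -1)) = Add(3, Pow(31, -1)) = Add(3, Rational(1, 31)) = Rational(94, 31))
Add(K, Mul(Function('M')(-6, 7), Mul(4, 0))) = Add(20, Mul(Rational(94, 31), Mul(4, 0))) = Add(20, Mul(Rational(94, 31), 0)) = Add(20, 0) = 20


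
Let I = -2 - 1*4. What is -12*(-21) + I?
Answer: 246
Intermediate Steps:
I = -6 (I = -2 - 4 = -6)
-12*(-21) + I = -12*(-21) - 6 = 252 - 6 = 246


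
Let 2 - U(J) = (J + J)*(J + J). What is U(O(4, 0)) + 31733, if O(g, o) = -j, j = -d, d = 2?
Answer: 31719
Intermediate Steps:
j = -2 (j = -1*2 = -2)
O(g, o) = 2 (O(g, o) = -1*(-2) = 2)
U(J) = 2 - 4*J² (U(J) = 2 - (J + J)*(J + J) = 2 - 2*J*2*J = 2 - 4*J²)
U(O(4, 0)) + 31733 = (2 - 4*2²) + 31733 = (2 - 4*4) + 31733 = (2 - 16) + 31733 = -14 + 31733 = 31719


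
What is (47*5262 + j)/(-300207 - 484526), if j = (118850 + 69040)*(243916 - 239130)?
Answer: -899488854/784733 ≈ -1146.2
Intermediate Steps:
j = 899241540 (j = 187890*4786 = 899241540)
(47*5262 + j)/(-300207 - 484526) = (47*5262 + 899241540)/(-300207 - 484526) = (247314 + 899241540)/(-784733) = 899488854*(-1/784733) = -899488854/784733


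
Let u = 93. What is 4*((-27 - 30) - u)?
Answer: -600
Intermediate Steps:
4*((-27 - 30) - u) = 4*((-27 - 30) - 1*93) = 4*(-57 - 93) = 4*(-150) = -600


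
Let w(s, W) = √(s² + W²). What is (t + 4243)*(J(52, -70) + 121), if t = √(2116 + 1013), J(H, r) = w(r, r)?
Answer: (121 + 70*√2)*(4243 + √3129) ≈ 9.4574e+5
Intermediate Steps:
w(s, W) = √(W² + s²)
J(H, r) = √2*√(r²) (J(H, r) = √(r² + r²) = √(2*r²) = √2*√(r²))
t = √3129 ≈ 55.937
(t + 4243)*(J(52, -70) + 121) = (√3129 + 4243)*(√2*√((-70)²) + 121) = (4243 + √3129)*(√2*√4900 + 121) = (4243 + √3129)*(√2*70 + 121) = (4243 + √3129)*(70*√2 + 121) = (4243 + √3129)*(121 + 70*√2) = (121 + 70*√2)*(4243 + √3129)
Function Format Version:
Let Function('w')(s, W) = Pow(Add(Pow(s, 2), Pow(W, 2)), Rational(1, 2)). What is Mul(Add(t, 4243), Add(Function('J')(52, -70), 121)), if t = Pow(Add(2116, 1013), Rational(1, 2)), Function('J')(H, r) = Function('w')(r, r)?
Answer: Mul(Add(121, Mul(70, Pow(2, Rational(1, 2)))), Add(4243, Pow(3129, Rational(1, 2)))) ≈ 9.4574e+5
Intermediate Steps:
Function('w')(s, W) = Pow(Add(Pow(W, 2), Pow(s, 2)), Rational(1, 2))
Function('J')(H, r) = Mul(Pow(2, Rational(1, 2)), Pow(Pow(r, 2), Rational(1, 2))) (Function('J')(H, r) = Pow(Add(Pow(r, 2), Pow(r, 2)), Rational(1, 2)) = Pow(Mul(2, Pow(r, 2)), Rational(1, 2)) = Mul(Pow(2, Rational(1, 2)), Pow(Pow(r, 2), Rational(1, 2))))
t = Pow(3129, Rational(1, 2)) ≈ 55.937
Mul(Add(t, 4243), Add(Function('J')(52, -70), 121)) = Mul(Add(Pow(3129, Rational(1, 2)), 4243), Add(Mul(Pow(2, Rational(1, 2)), Pow(Pow(-70, 2), Rational(1, 2))), 121)) = Mul(Add(4243, Pow(3129, Rational(1, 2))), Add(Mul(Pow(2, Rational(1, 2)), Pow(4900, Rational(1, 2))), 121)) = Mul(Add(4243, Pow(3129, Rational(1, 2))), Add(Mul(Pow(2, Rational(1, 2)), 70), 121)) = Mul(Add(4243, Pow(3129, Rational(1, 2))), Add(Mul(70, Pow(2, Rational(1, 2))), 121)) = Mul(Add(4243, Pow(3129, Rational(1, 2))), Add(121, Mul(70, Pow(2, Rational(1, 2))))) = Mul(Add(121, Mul(70, Pow(2, Rational(1, 2)))), Add(4243, Pow(3129, Rational(1, 2))))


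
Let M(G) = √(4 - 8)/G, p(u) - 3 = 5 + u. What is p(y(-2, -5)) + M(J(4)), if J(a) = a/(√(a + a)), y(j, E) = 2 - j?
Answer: 12 + I*√2 ≈ 12.0 + 1.4142*I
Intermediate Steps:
p(u) = 8 + u (p(u) = 3 + (5 + u) = 8 + u)
J(a) = √2*√a/2 (J(a) = a/(√(2*a)) = a/((√2*√a)) = a*(√2/(2*√a)) = √2*√a/2)
M(G) = 2*I/G (M(G) = √(-4)/G = (2*I)/G = 2*I/G)
p(y(-2, -5)) + M(J(4)) = (8 + (2 - 1*(-2))) + 2*I/((√2*√4/2)) = (8 + (2 + 2)) + 2*I/(((½)*√2*2)) = (8 + 4) + 2*I/(√2) = 12 + 2*I*(√2/2) = 12 + I*√2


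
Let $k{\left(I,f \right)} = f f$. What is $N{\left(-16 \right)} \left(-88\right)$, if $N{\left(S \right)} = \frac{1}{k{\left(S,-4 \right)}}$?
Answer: $- \frac{11}{2} \approx -5.5$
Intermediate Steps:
$k{\left(I,f \right)} = f^{2}$
$N{\left(S \right)} = \frac{1}{16}$ ($N{\left(S \right)} = \frac{1}{\left(-4\right)^{2}} = \frac{1}{16}$)
$N{\left(-16 \right)} \left(-88\right) = \frac{1}{16} \left(-88\right) = - \frac{11}{2}$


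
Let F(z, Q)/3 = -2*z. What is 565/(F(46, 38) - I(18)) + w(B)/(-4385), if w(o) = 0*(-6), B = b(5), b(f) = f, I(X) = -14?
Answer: -565/262 ≈ -2.1565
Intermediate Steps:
F(z, Q) = -6*z (F(z, Q) = 3*(-2*z) = -6*z)
B = 5
w(o) = 0
565/(F(46, 38) - I(18)) + w(B)/(-4385) = 565/(-6*46 - 1*(-14)) + 0/(-4385) = 565/(-276 + 14) + 0*(-1/4385) = 565/(-262) + 0 = 565*(-1/262) + 0 = -565/262 + 0 = -565/262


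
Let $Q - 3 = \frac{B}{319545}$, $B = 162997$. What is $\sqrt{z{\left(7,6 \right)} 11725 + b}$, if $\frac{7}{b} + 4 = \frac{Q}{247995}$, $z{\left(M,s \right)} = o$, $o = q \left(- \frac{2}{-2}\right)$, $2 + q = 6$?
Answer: $\frac{35 \sqrt{961672880424641634718273}}{158490563734} \approx 216.56$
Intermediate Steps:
$q = 4$ ($q = -2 + 6 = 4$)
$Q = \frac{1121632}{319545}$ ($Q = 3 + \frac{162997}{319545} = \frac{1121632}{319545} \approx 3.5101$)
$o = 4$ ($o = 4 \left(- \frac{2}{-2}\right) = 4 \left(\left(-2\right) \left(- \frac{1}{2}\right)\right) = 4 \cdot 1 = 4$)
$z{\left(M,s \right)} = 4$
$b = - \frac{554718935925}{316981127468}$ ($b = \frac{7}{-4 + \frac{1121632}{319545 \cdot 247995}} = \frac{7}{-4 + \frac{1121632}{319545} \cdot \frac{1}{247995}} = \frac{7}{-4 + \frac{1121632}{79245562275}} = \frac{7}{- \frac{316981127468}{79245562275}} = 7 \left(- \frac{79245562275}{316981127468}\right) = - \frac{554718935925}{316981127468} \approx -1.75$)
$\sqrt{z{\left(7,6 \right)} 11725 + b} = \sqrt{4 \cdot 11725 - \frac{554718935925}{316981127468}} = \sqrt{46900 - \frac{554718935925}{316981127468}} = \sqrt{\frac{14865860159313275}{316981127468}} = \frac{35 \sqrt{961672880424641634718273}}{158490563734}$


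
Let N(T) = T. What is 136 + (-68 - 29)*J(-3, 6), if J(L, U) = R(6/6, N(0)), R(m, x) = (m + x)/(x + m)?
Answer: 39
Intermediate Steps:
R(m, x) = 1 (R(m, x) = (m + x)/(m + x) = 1)
J(L, U) = 1
136 + (-68 - 29)*J(-3, 6) = 136 + (-68 - 29)*1 = 136 - 97*1 = 136 - 97 = 39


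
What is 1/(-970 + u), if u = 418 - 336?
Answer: -1/888 ≈ -0.0011261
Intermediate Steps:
u = 82
1/(-970 + u) = 1/(-970 + 82) = 1/(-888) = -1/888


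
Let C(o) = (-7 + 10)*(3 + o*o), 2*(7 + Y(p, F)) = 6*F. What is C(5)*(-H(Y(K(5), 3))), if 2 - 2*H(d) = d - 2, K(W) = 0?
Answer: -84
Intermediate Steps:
Y(p, F) = -7 + 3*F (Y(p, F) = -7 + (6*F)/2 = -7 + 3*F)
H(d) = 2 - d/2 (H(d) = 1 - (d - 2)/2 = 1 - (-2 + d)/2 = 1 + (1 - d/2) = 2 - d/2)
C(o) = 9 + 3*o² (C(o) = 3*(3 + o²) = 9 + 3*o²)
C(5)*(-H(Y(K(5), 3))) = (9 + 3*5²)*(-(2 - (-7 + 3*3)/2)) = (9 + 3*25)*(-(2 - (-7 + 9)/2)) = (9 + 75)*(-(2 - ½*2)) = 84*(-(2 - 1)) = 84*(-1*1) = 84*(-1) = -84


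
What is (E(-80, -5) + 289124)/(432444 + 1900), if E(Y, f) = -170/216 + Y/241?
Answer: 7525290347/11305105632 ≈ 0.66565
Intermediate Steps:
E(Y, f) = -85/108 + Y/241 (E(Y, f) = -170*1/216 + Y*(1/241) = -85/108 + Y/241)
(E(-80, -5) + 289124)/(432444 + 1900) = ((-85/108 + (1/241)*(-80)) + 289124)/(432444 + 1900) = ((-85/108 - 80/241) + 289124)/434344 = (-29125/26028 + 289124)*(1/434344) = (7525290347/26028)*(1/434344) = 7525290347/11305105632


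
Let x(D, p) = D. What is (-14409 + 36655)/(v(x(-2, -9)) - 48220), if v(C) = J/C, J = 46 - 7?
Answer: -44492/96479 ≈ -0.46116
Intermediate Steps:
J = 39
v(C) = 39/C
(-14409 + 36655)/(v(x(-2, -9)) - 48220) = (-14409 + 36655)/(39/(-2) - 48220) = 22246/(39*(-1/2) - 48220) = 22246/(-39/2 - 48220) = 22246/(-96479/2) = 22246*(-2/96479) = -44492/96479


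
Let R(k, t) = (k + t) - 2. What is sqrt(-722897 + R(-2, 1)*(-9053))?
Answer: I*sqrt(695738) ≈ 834.11*I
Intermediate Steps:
R(k, t) = -2 + k + t
sqrt(-722897 + R(-2, 1)*(-9053)) = sqrt(-722897 + (-2 - 2 + 1)*(-9053)) = sqrt(-722897 - 3*(-9053)) = sqrt(-722897 + 27159) = sqrt(-695738) = I*sqrt(695738)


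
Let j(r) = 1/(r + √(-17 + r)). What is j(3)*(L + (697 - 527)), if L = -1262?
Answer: -3276/23 + 1092*I*√14/23 ≈ -142.43 + 177.65*I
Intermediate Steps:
j(3)*(L + (697 - 527)) = (-1262 + (697 - 527))/(3 + √(-17 + 3)) = (-1262 + 170)/(3 + √(-14)) = -1092/(3 + I*√14)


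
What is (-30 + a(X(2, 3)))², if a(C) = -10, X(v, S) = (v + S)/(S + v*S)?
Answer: 1600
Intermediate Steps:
X(v, S) = (S + v)/(S + S*v)
(-30 + a(X(2, 3)))² = (-30 - 10)² = (-40)² = 1600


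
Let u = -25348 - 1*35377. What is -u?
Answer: 60725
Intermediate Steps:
u = -60725 (u = -25348 - 35377 = -60725)
-u = -1*(-60725) = 60725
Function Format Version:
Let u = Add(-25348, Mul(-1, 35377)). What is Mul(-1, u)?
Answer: 60725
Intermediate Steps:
u = -60725 (u = Add(-25348, -35377) = -60725)
Mul(-1, u) = Mul(-1, -60725) = 60725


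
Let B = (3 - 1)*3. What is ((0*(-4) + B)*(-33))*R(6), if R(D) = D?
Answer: -1188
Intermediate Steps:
B = 6 (B = 2*3 = 6)
((0*(-4) + B)*(-33))*R(6) = ((0*(-4) + 6)*(-33))*6 = ((0 + 6)*(-33))*6 = (6*(-33))*6 = -198*6 = -1188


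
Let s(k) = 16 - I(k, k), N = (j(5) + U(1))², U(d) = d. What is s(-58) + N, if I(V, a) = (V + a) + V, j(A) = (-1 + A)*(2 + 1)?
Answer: 359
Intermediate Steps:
j(A) = -3 + 3*A (j(A) = (-1 + A)*3 = -3 + 3*A)
I(V, a) = a + 2*V
N = 169 (N = ((-3 + 3*5) + 1)² = ((-3 + 15) + 1)² = (12 + 1)² = 13² = 169)
s(k) = 16 - 3*k (s(k) = 16 - (k + 2*k) = 16 - 3*k)
s(-58) + N = (16 - 3*(-58)) + 169 = (16 + 174) + 169 = 190 + 169 = 359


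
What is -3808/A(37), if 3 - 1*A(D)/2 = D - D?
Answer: -1904/3 ≈ -634.67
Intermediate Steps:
A(D) = 6 (A(D) = 6 - 2*(D - D) = 6 - 2*0 = 6 + 0 = 6)
-3808/A(37) = -3808/6 = -3808*⅙ = -1904/3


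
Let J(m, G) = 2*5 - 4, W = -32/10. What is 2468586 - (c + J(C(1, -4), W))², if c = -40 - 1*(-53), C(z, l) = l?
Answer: 2468225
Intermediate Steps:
W = -16/5 (W = -32*⅒ = -16/5 ≈ -3.2000)
J(m, G) = 6 (J(m, G) = 10 - 4 = 6)
c = 13 (c = -40 + 53 = 13)
2468586 - (c + J(C(1, -4), W))² = 2468586 - (13 + 6)² = 2468586 - 1*19² = 2468586 - 1*361 = 2468586 - 361 = 2468225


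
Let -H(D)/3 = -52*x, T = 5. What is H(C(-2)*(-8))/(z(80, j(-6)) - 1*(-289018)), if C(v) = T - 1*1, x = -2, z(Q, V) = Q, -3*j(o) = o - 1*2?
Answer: -52/48183 ≈ -0.0010792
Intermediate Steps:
j(o) = 2/3 - o/3 (j(o) = -(o - 1*2)/3 = -(o - 2)/3 = -(-2 + o)/3 = 2/3 - o/3)
C(v) = 4 (C(v) = 5 - 1*1 = 5 - 1 = 4)
H(D) = -312 (H(D) = -(-156)*(-2) = -3*104 = -312)
H(C(-2)*(-8))/(z(80, j(-6)) - 1*(-289018)) = -312/(80 - 1*(-289018)) = -312/(80 + 289018) = -312/289098 = -312*1/289098 = -52/48183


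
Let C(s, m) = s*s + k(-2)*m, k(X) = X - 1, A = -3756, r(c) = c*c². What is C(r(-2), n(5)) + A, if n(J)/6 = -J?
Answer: -3602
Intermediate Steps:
n(J) = -6*J (n(J) = 6*(-J) = -6*J)
r(c) = c³
k(X) = -1 + X
C(s, m) = s² - 3*m (C(s, m) = s*s + (-1 - 2)*m = s² - 3*m)
C(r(-2), n(5)) + A = (((-2)³)² - (-18)*5) - 3756 = ((-8)² - 3*(-30)) - 3756 = (64 + 90) - 3756 = 154 - 3756 = -3602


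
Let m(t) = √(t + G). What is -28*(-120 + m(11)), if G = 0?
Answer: 3360 - 28*√11 ≈ 3267.1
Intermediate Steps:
m(t) = √t (m(t) = √(t + 0) = √t)
-28*(-120 + m(11)) = -28*(-120 + √11) = 3360 - 28*√11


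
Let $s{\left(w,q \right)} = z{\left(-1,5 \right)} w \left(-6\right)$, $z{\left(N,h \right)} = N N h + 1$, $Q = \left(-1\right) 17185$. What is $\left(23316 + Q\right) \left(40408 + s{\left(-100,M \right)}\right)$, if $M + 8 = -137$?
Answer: $269813048$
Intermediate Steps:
$M = -145$ ($M = -8 - 137 = -145$)
$Q = -17185$
$z{\left(N,h \right)} = 1 + h N^{2}$ ($z{\left(N,h \right)} = N^{2} h + 1 = h N^{2} + 1 = 1 + h N^{2}$)
$s{\left(w,q \right)} = - 36 w$ ($s{\left(w,q \right)} = \left(1 + 5 \left(-1\right)^{2}\right) w \left(-6\right) = \left(1 + 5 \cdot 1\right) w \left(-6\right) = \left(1 + 5\right) w \left(-6\right) = 6 w \left(-6\right) = - 36 w$)
$\left(23316 + Q\right) \left(40408 + s{\left(-100,M \right)}\right) = \left(23316 - 17185\right) \left(40408 - -3600\right) = 6131 \left(40408 + 3600\right) = 6131 \cdot 44008 = 269813048$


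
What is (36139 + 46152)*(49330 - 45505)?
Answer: 314763075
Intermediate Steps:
(36139 + 46152)*(49330 - 45505) = 82291*3825 = 314763075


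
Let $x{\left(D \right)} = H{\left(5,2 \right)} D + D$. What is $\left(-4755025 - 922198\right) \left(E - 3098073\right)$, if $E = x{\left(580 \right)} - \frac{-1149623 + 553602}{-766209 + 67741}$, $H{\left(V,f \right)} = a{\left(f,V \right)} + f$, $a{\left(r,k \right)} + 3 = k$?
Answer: $\frac{12273474240337534655}{698468} \approx 1.7572 \cdot 10^{13}$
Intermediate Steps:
$a{\left(r,k \right)} = -3 + k$
$H{\left(V,f \right)} = -3 + V + f$ ($H{\left(V,f \right)} = \left(-3 + V\right) + f = -3 + V + f$)
$x{\left(D \right)} = 5 D$ ($x{\left(D \right)} = \left(-3 + 5 + 2\right) D + D = 4 D + D = 5 D$)
$E = \frac{2024961179}{698468}$ ($E = 5 \cdot 580 - \frac{-1149623 + 553602}{-766209 + 67741} = 2900 - - \frac{596021}{-698468} = 2900 - \left(-596021\right) \left(- \frac{1}{698468}\right) = 2900 - \frac{596021}{698468} = \frac{2024961179}{698468} \approx 2899.1$)
$\left(-4755025 - 922198\right) \left(E - 3098073\right) = \left(-4755025 - 922198\right) \left(\frac{2024961179}{698468} - 3098073\right) = \left(-5677223\right) \left(- \frac{2161879890985}{698468}\right) = \frac{12273474240337534655}{698468}$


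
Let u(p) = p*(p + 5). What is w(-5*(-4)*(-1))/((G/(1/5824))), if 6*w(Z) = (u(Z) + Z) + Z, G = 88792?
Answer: 5/59668224 ≈ 8.3797e-8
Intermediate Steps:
u(p) = p*(5 + p)
w(Z) = Z/3 + Z*(5 + Z)/6 (w(Z) = ((Z*(5 + Z) + Z) + Z)/6 = ((Z + Z*(5 + Z)) + Z)/6 = (2*Z + Z*(5 + Z))/6 = Z/3 + Z*(5 + Z)/6)
w(-5*(-4)*(-1))/((G/(1/5824))) = ((-5*(-4)*(-1))*(7 - 5*(-4)*(-1))/6)/((88792/(1/5824))) = ((20*(-1))*(7 + 20*(-1))/6)/((88792/(1/5824))) = ((⅙)*(-20)*(7 - 20))/((88792*5824)) = ((⅙)*(-20)*(-13))/517124608 = (130/3)*(1/517124608) = 5/59668224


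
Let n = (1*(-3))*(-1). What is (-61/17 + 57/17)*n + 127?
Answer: 2147/17 ≈ 126.29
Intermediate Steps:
n = 3 (n = -3*(-1) = 3)
(-61/17 + 57/17)*n + 127 = (-61/17 + 57/17)*3 + 127 = -4/17*3 + 127 = -12/17 + 127 = 2147/17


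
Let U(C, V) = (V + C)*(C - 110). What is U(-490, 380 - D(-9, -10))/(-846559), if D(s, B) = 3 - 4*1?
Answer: -65400/846559 ≈ -0.077254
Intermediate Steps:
D(s, B) = -1 (D(s, B) = 3 - 4 = -1)
U(C, V) = (-110 + C)*(C + V) (U(C, V) = (C + V)*(-110 + C) = (-110 + C)*(C + V))
U(-490, 380 - D(-9, -10))/(-846559) = ((-490)² - 110*(-490) - 110*(380 - 1*(-1)) - 490*(380 - 1*(-1)))/(-846559) = (240100 + 53900 - 110*(380 + 1) - 490*(380 + 1))*(-1/846559) = (240100 + 53900 - 110*381 - 490*381)*(-1/846559) = (240100 + 53900 - 41910 - 186690)*(-1/846559) = 65400*(-1/846559) = -65400/846559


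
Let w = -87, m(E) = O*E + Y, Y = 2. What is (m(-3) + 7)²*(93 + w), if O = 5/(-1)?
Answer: 3456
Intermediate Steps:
O = -5 (O = 5*(-1) = -5)
m(E) = 2 - 5*E (m(E) = -5*E + 2 = 2 - 5*E)
(m(-3) + 7)²*(93 + w) = ((2 - 5*(-3)) + 7)²*(93 - 87) = ((2 + 15) + 7)²*6 = (17 + 7)²*6 = 24²*6 = 576*6 = 3456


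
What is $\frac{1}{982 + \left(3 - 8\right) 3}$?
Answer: $\frac{1}{967} \approx 0.0010341$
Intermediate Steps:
$\frac{1}{982 + \left(3 - 8\right) 3} = \frac{1}{982 - 15} = \frac{1}{967}$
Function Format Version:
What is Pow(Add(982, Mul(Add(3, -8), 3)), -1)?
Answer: Rational(1, 967) ≈ 0.0010341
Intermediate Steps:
Pow(Add(982, Mul(Add(3, -8), 3)), -1) = Pow(Add(982, Mul(-5, 3)), -1) = Pow(Add(982, -15), -1) = Pow(967, -1) = Rational(1, 967)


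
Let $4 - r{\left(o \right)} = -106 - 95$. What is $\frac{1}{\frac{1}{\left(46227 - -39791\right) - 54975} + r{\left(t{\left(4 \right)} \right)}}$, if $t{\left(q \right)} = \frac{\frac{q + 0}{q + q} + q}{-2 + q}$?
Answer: $\frac{31043}{6363816} \approx 0.004878$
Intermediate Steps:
$t{\left(q \right)} = \frac{\frac{1}{2} + q}{-2 + q}$ ($t{\left(q \right)} = \frac{\frac{q}{2 q} + q}{-2 + q} = \frac{q \frac{1}{2 q} + q}{-2 + q} = \frac{\frac{1}{2} + q}{-2 + q}$)
$r{\left(o \right)} = 205$ ($r{\left(o \right)} = 4 - \left(-106 - 95\right) = 4 - -201 = 4 + 201 = 205$)
$\frac{1}{\frac{1}{\left(46227 - -39791\right) - 54975} + r{\left(t{\left(4 \right)} \right)}} = \frac{1}{\frac{1}{\left(46227 - -39791\right) - 54975} + 205} = \frac{1}{\frac{1}{\left(46227 + 39791\right) - 54975} + 205} = \frac{1}{\frac{1}{86018 - 54975} + 205} = \frac{1}{\frac{1}{31043} + 205} = \frac{1}{\frac{6363816}{31043}} = \frac{31043}{6363816}$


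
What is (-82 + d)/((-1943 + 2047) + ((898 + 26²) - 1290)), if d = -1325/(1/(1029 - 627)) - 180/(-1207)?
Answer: -160751836/117079 ≈ -1373.0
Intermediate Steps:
d = -642908370/1207 (d = -1325/(1/402) - 180*(-1/1207) = -1325/1/402 + 180/1207 = -1325*402 + 180/1207 = -532650 + 180/1207 = -642908370/1207 ≈ -5.3265e+5)
(-82 + d)/((-1943 + 2047) + ((898 + 26²) - 1290)) = (-82 - 642908370/1207)/((-1943 + 2047) + ((898 + 26²) - 1290)) = -643007344/(1207*(104 + ((898 + 676) - 1290))) = -643007344/(1207*(104 + (1574 - 1290))) = -643007344/(1207*(104 + 284)) = -643007344/1207/388 = -643007344/1207*1/388 = -160751836/117079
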